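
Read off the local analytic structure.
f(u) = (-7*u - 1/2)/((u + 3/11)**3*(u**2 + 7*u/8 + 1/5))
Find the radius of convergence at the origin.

Denominator factor (u**2 + 7*u/8 + 1/5): discriminant -11/320, complex-conjugate roots (-7/16) + ((1/80)*sqrt(55))*i and (-7/16) - ((1/80)*sqrt(55))*i; poles of order 1, moduli (1/5)*sqrt(5) and (1/5)*sqrt(5).
Denominator factor (u + 3/11)^3: pole of order 3 at -3/11, modulus 3/11.
The radius of convergence is the smallest modulus among the singular points: 3/11.

The radius of convergence is 3/11.


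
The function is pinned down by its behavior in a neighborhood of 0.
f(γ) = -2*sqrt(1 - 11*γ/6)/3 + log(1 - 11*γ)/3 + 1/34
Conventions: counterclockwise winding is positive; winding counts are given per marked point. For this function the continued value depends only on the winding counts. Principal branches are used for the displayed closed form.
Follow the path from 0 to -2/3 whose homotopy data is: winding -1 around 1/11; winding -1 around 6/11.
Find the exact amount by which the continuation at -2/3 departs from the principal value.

Continued minus principal equals ((8/9)*sqrt(5)) - ((2/3)*pi)*i.

The rational part is single-valued and drops out of the difference; each branch term changes only by its own monodromy.
(-2/3)*sqrt(1 - γ/(6/11)): winding -1 is odd, the square root flips sign, contributing -2*(-2/3)*sqrt(1 - (-2/3)/(6/11)) = -2*(-2/3)*sqrt(20/9) = (8/9)*sqrt(5).
(1/3)*log(1 - γ/(1/11)): each positive loop around 1/11 adds 2*pi*i to the log, so winding -1 contributes (1/3)*(-1)*2*pi*i = -(2/3)*pi*i.
Summing the contributions at γ = -2/3 gives ((8/9)*sqrt(5)) - ((2/3)*pi)*i.


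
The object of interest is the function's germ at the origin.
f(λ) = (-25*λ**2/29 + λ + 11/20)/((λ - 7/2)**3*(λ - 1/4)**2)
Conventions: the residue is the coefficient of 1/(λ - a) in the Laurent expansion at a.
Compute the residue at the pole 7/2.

The residue is 5232/142805.

At the order-3 pole 7/2 set g(λ) = (λ - (7/2))^3*f(λ) = (-25*λ**2/29 + λ + 11/20)/(λ - 1/4)**2.
Order-3 pole: residue = g''(a)/2; g''(7/2) = 10464/142805, so the residue is 5232/142805.


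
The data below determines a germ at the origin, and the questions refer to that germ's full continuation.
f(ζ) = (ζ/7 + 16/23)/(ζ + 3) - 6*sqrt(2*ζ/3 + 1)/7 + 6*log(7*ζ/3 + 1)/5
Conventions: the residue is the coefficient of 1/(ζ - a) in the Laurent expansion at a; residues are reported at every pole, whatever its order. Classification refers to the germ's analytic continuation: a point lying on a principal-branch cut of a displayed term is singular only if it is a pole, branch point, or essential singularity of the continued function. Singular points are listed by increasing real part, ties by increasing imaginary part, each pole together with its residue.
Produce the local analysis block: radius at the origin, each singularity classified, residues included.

Denominator factor (ζ + 3): pole of order 1 at -3, modulus 3.
Branch term (6/5)*log(1 - ζ/(-3/7)): its argument vanishes at ζ = -3/7, a logarithmic branch point, modulus 3/7.
Branch term (-6/7)*sqrt(1 - ζ/(-3/2)): its argument vanishes at ζ = -3/2, a square-root branch point, modulus 3/2.
The radius of convergence is the smallest modulus among the singular points: 3/7.
The branch terms are analytic at -3 and contribute nothing to the residue; only the rational part matters.
At the order-1 pole -3 set g(ζ) = (ζ - (-3))*(rational part) = ζ/7 + 16/23.
Simple pole: residue = g(a) at a = -3, which is 43/161.
List the singular points by increasing real part (a conjugate pair: the negative imaginary part first).

Radius of convergence at 0: 3/7.
At -3: a pole of order 1; residue 43/161.
At -3/2: an algebraic (square-root) branch point.
At -3/7: a logarithmic branch point.


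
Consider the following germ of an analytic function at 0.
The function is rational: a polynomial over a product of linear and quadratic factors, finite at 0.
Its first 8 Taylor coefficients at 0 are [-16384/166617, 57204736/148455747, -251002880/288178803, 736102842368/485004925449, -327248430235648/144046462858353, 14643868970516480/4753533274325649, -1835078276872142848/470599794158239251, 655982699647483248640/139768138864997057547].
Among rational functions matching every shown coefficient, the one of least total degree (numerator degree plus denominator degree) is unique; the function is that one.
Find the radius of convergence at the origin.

No rational of total degree below 6 reproduces all 8 coefficients; solving the [1/5] Pade equations on them gives f(x) = (5*x/9 - 18/17)/((x + 9/8)**3*(x + 11/4)**2), whose expansion matches every shown term.
Denominator factor (x + 9/8)^3: pole of order 3 at -9/8, modulus 9/8.
Denominator factor (x + 11/4)^2: pole of order 2 at -11/4, modulus 11/4.
The radius of convergence is the smallest modulus among the singular points: 9/8.

The radius of convergence is 9/8.


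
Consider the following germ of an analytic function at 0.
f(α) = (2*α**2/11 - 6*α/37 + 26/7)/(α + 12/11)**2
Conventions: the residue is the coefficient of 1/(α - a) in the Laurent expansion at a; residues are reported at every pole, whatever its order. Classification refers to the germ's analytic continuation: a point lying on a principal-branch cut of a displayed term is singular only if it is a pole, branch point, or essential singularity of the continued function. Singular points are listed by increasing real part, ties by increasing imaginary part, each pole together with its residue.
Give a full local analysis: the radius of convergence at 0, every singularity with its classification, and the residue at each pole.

Radius of convergence at 0: 12/11.
At -12/11: a pole of order 2; residue -2502/4477.

Denominator factor (α + 12/11)^2: pole of order 2 at -12/11, modulus 12/11.
The radius of convergence is the smallest modulus among the singular points: 12/11.
At the order-2 pole -12/11 set g(α) = (α - (-12/11))^2*f(α) = 2*α**2/11 - 6*α/37 + 26/7.
Order-2 pole: residue = g'(a); g'(-12/11) = -2502/4477, so the residue is -2502/4477.


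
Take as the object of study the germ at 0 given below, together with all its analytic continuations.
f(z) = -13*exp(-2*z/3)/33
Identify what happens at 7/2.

The point is a regular point.

There is no denominator, hence no pole anywhere.
The factor exp(-2*z/3) is entire.
So the germ continues analytically to 7/2.


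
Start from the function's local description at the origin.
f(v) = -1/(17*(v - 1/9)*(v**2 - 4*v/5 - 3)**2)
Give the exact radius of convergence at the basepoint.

The radius of convergence is 1/9.

Denominator factor (v - 1/9): pole of order 1 at 1/9, modulus 1/9.
Denominator factor (v**2 - 4*v/5 - 3)^2: discriminant 316/25, real irrational roots 2/5 + (1/5)*sqrt(79) and 2/5 - (1/5)*sqrt(79); poles of order 2, moduli 2/5 + (1/5)*sqrt(79) and -2/5 + (1/5)*sqrt(79).
The radius of convergence is the smallest modulus among the singular points: 1/9.


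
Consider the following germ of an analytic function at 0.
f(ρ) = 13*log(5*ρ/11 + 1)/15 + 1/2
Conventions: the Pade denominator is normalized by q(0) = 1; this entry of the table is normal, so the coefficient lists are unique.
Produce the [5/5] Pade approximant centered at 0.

Taylor coefficients needed (expand at 0): a_0 = 1/2, a_1 = 13/33, a_2 = -65/726, a_3 = 325/11979, a_4 = -1625/175692, a_5 = 1625/483153, a_6 = -40625/31888098, a_7 = 203125/409230591, a_8 = -1015625/5144613144, a_9 = 5078125/63664587657, a_10 = -5078125/155624547606.
Write the denominator as Q(ρ) = 1 + q1*ρ + q2*ρ^2 + q3*ρ^3 + q4*ρ^4 + q5*ρ^5. Requiring Q*f - P = O(ρ^11) with deg P <= 5 kills the coefficients of ρ^6..ρ^10 in Q*f:
  ρ^6: a_6 + q1*a_5 + q2*a_4 + q3*a_3 + q4*a_2 + q5*a_1 = 0, i.e. -40625/31888098 + (1625/483153)*q1 + (-1625/175692)*q2 + (325/11979)*q3 + (-65/726)*q4 + (13/33)*q5 = 0.
  ρ^7: a_7 + q1*a_6 + q2*a_5 + q3*a_4 + q4*a_3 + q5*a_2 = 0, i.e. 203125/409230591 + (-40625/31888098)*q1 + (1625/483153)*q2 + (-1625/175692)*q3 + (325/11979)*q4 + (-65/726)*q5 = 0.
  ρ^8: a_8 + q1*a_7 + q2*a_6 + q3*a_5 + q4*a_4 + q5*a_3 = 0, i.e. -1015625/5144613144 + (203125/409230591)*q1 + (-40625/31888098)*q2 + (1625/483153)*q3 + (-1625/175692)*q4 + (325/11979)*q5 = 0.
  ρ^9: a_9 + q1*a_8 + q2*a_7 + q3*a_6 + q4*a_5 + q5*a_4 = 0, i.e. 5078125/63664587657 + (-1015625/5144613144)*q1 + (203125/409230591)*q2 + (-40625/31888098)*q3 + (1625/483153)*q4 + (-1625/175692)*q5 = 0.
  ρ^10: a_10 + q1*a_9 + q2*a_8 + q3*a_7 + q4*a_6 + q5*a_5 = 0, i.e. -5078125/155624547606 + (5078125/63664587657)*q1 + (-1015625/5144613144)*q2 + (203125/409230591)*q3 + (-40625/31888098)*q4 + (1625/483153)*q5 = 0.
Solving this linear system: q1 = 25/22, q2 = 500/1089, q3 = 625/7986, q4 = 3125/614922, q5 = 3125/40584852.
The numerator is Q*f truncated at degree 5: P0 = a_0 = 1/2; P1 = a_1 + q1*a_0 = 127/132; P2 = a_2 + q1*a_1 + q2*a_0 = 640/1089; P3 = a_3 + q1*a_2 + q2*a_1 + q3*a_0 = 475/3267; P4 = a_4 + q1*a_3 + q2*a_2 + q3*a_1 + q4*a_0 = 76625/5534298; P5 = a_5 + q1*a_4 + q2*a_3 + q3*a_2 + q4*a_1 + q5*a_0 = 125375/365263668.

The Pade approximant has numerator coefficients [1/2, 127/132, 640/1089, 475/3267, 76625/5534298, 125375/365263668]; denominator coefficients [1, 25/22, 500/1089, 625/7986, 3125/614922, 3125/40584852].


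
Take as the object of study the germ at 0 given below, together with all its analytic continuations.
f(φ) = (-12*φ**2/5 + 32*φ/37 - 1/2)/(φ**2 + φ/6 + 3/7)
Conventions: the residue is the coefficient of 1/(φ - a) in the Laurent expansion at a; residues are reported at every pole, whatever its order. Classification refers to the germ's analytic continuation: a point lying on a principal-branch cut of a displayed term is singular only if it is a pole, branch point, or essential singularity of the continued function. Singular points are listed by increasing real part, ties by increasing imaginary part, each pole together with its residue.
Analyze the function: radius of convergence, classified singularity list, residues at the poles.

Denominator factor (φ**2 + φ/6 + 3/7): discriminant -425/252, complex-conjugate roots (-1/12) + ((5/84)*sqrt(119))*i and (-1/12) - ((5/84)*sqrt(119))*i; poles of order 1, moduli (1/7)*sqrt(21) and (1/7)*sqrt(21).
The radius of convergence is the smallest modulus among the singular points: (1/7)*sqrt(21).
The factor φ**2 + φ/6 + 3/7 splits as (φ - a)(φ - a') with a = (-1/12) - ((5/84)*sqrt(119))*i, a' = (-1/12) + ((5/84)*sqrt(119))*i. At the order-1 pole a set g(φ) = (φ - a)*f(φ) = [-12*φ**2/5 + 32*φ/37 - 1/2] / (φ - a').
Simple pole: residue = g(a) at a = (-1/12) - ((5/84)*sqrt(119))*i, which is (117/185) + ((3288/110075)*sqrt(119))*i.
The factor φ**2 + φ/6 + 3/7 splits as (φ - a)(φ - a') with a = (-1/12) + ((5/84)*sqrt(119))*i, a' = (-1/12) - ((5/84)*sqrt(119))*i. At the order-1 pole a set g(φ) = (φ - a)*f(φ) = [-12*φ**2/5 + 32*φ/37 - 1/2] / (φ - a').
Simple pole: residue = g(a) at a = (-1/12) + ((5/84)*sqrt(119))*i, which is (117/185) - ((3288/110075)*sqrt(119))*i.
List the singular points by increasing real part (a conjugate pair: the negative imaginary part first).

Radius of convergence at 0: (1/7)*sqrt(21).
At (-1/12) - ((5/84)*sqrt(119))*i: a pole of order 1; residue (117/185) + ((3288/110075)*sqrt(119))*i.
At (-1/12) + ((5/84)*sqrt(119))*i: a pole of order 1; residue (117/185) - ((3288/110075)*sqrt(119))*i.


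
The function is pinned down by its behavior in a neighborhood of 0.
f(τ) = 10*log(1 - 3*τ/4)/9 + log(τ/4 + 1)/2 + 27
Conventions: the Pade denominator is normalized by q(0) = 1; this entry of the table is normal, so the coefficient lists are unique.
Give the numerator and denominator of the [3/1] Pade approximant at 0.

The Pade approximant has numerator coefficients [27, -45989/2832, 599/7552, 6361/181248]; denominator coefficients [1, -543/944].

Taylor coefficients needed (expand at 0): a_0 = 27, a_1 = -17/24, a_2 = -21/64, a_3 = -59/384, a_4 = -181/2048.
Write the denominator as Q(τ) = 1 + q1*τ. Requiring Q*f - P = O(τ^5) with deg P <= 3 kills the coefficients of τ^4..τ^4 in Q*f:
  τ^4: a_4 + q1*a_3 = 0, i.e. -181/2048 + (-59/384)*q1 = 0.
Solving this linear system: q1 = -543/944.
The numerator is Q*f truncated at degree 3: P0 = a_0 = 27; P1 = a_1 + q1*a_0 = -45989/2832; P2 = a_2 + q1*a_1 = 599/7552; P3 = a_3 + q1*a_2 = 6361/181248.


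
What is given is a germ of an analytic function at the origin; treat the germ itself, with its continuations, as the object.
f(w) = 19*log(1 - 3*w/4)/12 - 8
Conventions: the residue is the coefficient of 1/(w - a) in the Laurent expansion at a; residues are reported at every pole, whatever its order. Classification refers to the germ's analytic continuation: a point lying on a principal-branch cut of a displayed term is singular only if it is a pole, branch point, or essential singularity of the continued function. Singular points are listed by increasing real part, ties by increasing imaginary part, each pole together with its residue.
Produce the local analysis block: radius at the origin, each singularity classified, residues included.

Branch term (19/12)*log(1 - w/(4/3)): its argument vanishes at w = 4/3, a logarithmic branch point, modulus 4/3.
The radius of convergence is the smallest modulus among the singular points: 4/3.

Radius of convergence at 0: 4/3.
At 4/3: a logarithmic branch point.


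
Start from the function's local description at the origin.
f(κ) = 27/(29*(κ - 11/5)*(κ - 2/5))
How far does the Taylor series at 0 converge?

Denominator factor (κ - 2/5): pole of order 1 at 2/5, modulus 2/5.
Denominator factor (κ - 11/5): pole of order 1 at 11/5, modulus 11/5.
The radius of convergence is the smallest modulus among the singular points: 2/5.

The radius of convergence is 2/5.


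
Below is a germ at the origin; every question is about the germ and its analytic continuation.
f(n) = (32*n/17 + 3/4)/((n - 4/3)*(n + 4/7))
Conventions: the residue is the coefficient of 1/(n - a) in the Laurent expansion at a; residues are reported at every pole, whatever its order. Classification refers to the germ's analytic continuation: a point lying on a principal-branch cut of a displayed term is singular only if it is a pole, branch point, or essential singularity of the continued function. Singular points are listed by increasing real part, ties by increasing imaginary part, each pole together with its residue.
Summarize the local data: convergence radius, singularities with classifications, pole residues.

Denominator factor (n + 4/7): pole of order 1 at -4/7, modulus 4/7.
Denominator factor (n - 4/3): pole of order 1 at 4/3, modulus 4/3.
The radius of convergence is the smallest modulus among the singular points: 4/7.
At the order-1 pole -4/7 set g(n) = (n - (-4/7))*f(n) = (32*n/17 + 3/4)/(n - 4/3).
Simple pole: residue = g(a) at a = -4/7, which is 93/544.
At the order-1 pole 4/3 set g(n) = (n - (4/3))*f(n) = (32*n/17 + 3/4)/(n + 4/7).
Simple pole: residue = g(a) at a = 4/3, which is 931/544.
List the singular points by increasing real part (a conjugate pair: the negative imaginary part first).

Radius of convergence at 0: 4/7.
At -4/7: a pole of order 1; residue 93/544.
At 4/3: a pole of order 1; residue 931/544.


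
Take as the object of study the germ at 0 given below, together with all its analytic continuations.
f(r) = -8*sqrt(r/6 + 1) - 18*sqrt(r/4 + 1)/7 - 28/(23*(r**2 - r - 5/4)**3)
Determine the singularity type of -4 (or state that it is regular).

The term (-18/7)*sqrt(1 - r/(-4)) has argument 1 - -4/(-4) = 0 at -4: a square-root (algebraic, two-sheeted) branch point; the remaining terms are analytic or single-valued there.

The point is an algebraic (square-root) branch point.


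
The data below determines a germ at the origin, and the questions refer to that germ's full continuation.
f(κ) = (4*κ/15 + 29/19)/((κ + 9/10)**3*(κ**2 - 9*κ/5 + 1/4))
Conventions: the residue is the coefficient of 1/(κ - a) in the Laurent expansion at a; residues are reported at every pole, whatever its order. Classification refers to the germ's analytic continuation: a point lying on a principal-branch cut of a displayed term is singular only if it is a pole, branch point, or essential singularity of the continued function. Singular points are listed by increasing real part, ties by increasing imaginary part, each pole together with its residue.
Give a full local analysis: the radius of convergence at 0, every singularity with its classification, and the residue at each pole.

Denominator factor (κ + 9/10)^3: pole of order 3 at -9/10, modulus 9/10.
Denominator factor (κ**2 - 9*κ/5 + 1/4): discriminant 56/25, real irrational roots 9/10 + (1/5)*sqrt(14) and 9/10 - (1/5)*sqrt(14); poles of order 1, moduli 9/10 + (1/5)*sqrt(14) and 9/10 - (1/5)*sqrt(14).
The radius of convergence is the smallest modulus among the singular points: 9/10 - (1/5)*sqrt(14).
At the order-3 pole -9/10 set g(κ) = (κ - (-9/10))^3*f(κ) = (4*κ/15 + 29/19)/(κ**2 - 9*κ/5 + 1/4).
Order-3 pole: residue = g''(a)/2; g''(-9/10) = 9378950/5714497, so the residue is 4689475/5714497.
The factor κ**2 - 9*κ/5 + 1/4 splits as (κ - a)(κ - a') with a = 9/10 - (1/5)*sqrt(14), a' = 9/10 + (1/5)*sqrt(14). At the order-1 pole a set g(κ) = (κ - a)*f(κ) = [(4*κ/15 + 29/19)/(κ + 9/10)**3] / (κ - a').
Simple pole: residue = g(a) at a = 9/10 - (1/5)*sqrt(14), which is -4689475/11428994 - (62821775/480017748)*sqrt(14).
The factor κ**2 - 9*κ/5 + 1/4 splits as (κ - a)(κ - a') with a = 9/10 + (1/5)*sqrt(14), a' = 9/10 - (1/5)*sqrt(14). At the order-1 pole a set g(κ) = (κ - a)*f(κ) = [(4*κ/15 + 29/19)/(κ + 9/10)**3] / (κ - a').
Simple pole: residue = g(a) at a = 9/10 + (1/5)*sqrt(14), which is -4689475/11428994 + (62821775/480017748)*sqrt(14).
List the singular points by increasing real part (a conjugate pair: the negative imaginary part first).

Radius of convergence at 0: 9/10 - (1/5)*sqrt(14).
At -9/10: a pole of order 3; residue 4689475/5714497.
At 9/10 - (1/5)*sqrt(14): a pole of order 1; residue -4689475/11428994 - (62821775/480017748)*sqrt(14).
At 9/10 + (1/5)*sqrt(14): a pole of order 1; residue -4689475/11428994 + (62821775/480017748)*sqrt(14).


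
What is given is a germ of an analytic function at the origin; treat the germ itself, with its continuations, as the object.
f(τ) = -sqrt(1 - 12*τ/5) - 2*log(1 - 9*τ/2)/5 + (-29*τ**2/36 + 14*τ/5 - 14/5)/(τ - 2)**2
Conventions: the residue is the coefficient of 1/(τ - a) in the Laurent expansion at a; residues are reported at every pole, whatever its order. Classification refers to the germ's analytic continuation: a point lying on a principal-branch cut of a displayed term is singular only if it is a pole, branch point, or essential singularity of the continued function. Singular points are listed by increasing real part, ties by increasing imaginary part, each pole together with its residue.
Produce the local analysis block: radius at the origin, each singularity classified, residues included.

Radius of convergence at 0: 2/9.
At 2/9: a logarithmic branch point.
At 5/12: an algebraic (square-root) branch point.
At 2: a pole of order 2; residue -19/45.

Denominator factor (τ - 2)^2: pole of order 2 at 2, modulus 2.
Branch term (-1)*sqrt(1 - τ/(5/12)): its argument vanishes at τ = 5/12, a square-root branch point, modulus 5/12.
Branch term (-2/5)*log(1 - τ/(2/9)): its argument vanishes at τ = 2/9, a logarithmic branch point, modulus 2/9.
The radius of convergence is the smallest modulus among the singular points: 2/9.
The branch terms are analytic at 2 and contribute nothing to the residue; only the rational part matters.
At the order-2 pole 2 set g(τ) = (τ - (2))^2*(rational part) = -29*τ**2/36 + 14*τ/5 - 14/5.
Order-2 pole: residue = g'(a); g'(2) = -19/45, so the residue is -19/45.
List the singular points by increasing real part (a conjugate pair: the negative imaginary part first).


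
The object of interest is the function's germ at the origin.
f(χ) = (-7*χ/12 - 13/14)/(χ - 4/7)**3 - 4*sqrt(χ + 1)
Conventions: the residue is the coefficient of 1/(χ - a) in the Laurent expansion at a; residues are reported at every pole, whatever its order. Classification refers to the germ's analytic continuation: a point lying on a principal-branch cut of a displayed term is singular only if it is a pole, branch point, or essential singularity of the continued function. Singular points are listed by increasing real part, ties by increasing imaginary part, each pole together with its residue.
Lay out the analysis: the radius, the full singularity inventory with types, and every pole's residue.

Denominator factor (χ - 4/7)^3: pole of order 3 at 4/7, modulus 4/7.
Branch term (-4)*sqrt(1 - χ/(-1)): its argument vanishes at χ = -1, a square-root branch point, modulus 1.
The radius of convergence is the smallest modulus among the singular points: 4/7.
The branch term is analytic at 4/7 and contributes nothing to the residue; only the rational part matters.
At the order-3 pole 4/7 set g(χ) = (χ - (4/7))^3*(rational part) = -7*χ/12 - 13/14.
Order-3 pole: residue = g''(a)/2; g''(4/7) = 0, so the residue is 0.
List the singular points by increasing real part (a conjugate pair: the negative imaginary part first).

Radius of convergence at 0: 4/7.
At -1: an algebraic (square-root) branch point.
At 4/7: a pole of order 3; residue 0.


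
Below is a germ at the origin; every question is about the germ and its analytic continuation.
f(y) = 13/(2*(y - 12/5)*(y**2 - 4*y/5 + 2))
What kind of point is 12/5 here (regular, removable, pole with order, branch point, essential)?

The denominator factor y - 12/5 vanishes at 12/5 and appears to the power 1; the numerator there equals 13/2, nonzero, and no other factor vanishes.
Hence a pole whose order is the multiplicity, 1.

The point is a pole of order 1.


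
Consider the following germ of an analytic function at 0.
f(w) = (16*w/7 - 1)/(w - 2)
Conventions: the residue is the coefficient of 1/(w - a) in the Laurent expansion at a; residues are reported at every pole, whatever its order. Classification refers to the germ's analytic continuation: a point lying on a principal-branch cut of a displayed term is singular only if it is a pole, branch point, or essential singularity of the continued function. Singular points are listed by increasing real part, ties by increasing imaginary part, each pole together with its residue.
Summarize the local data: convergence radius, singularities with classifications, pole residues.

Radius of convergence at 0: 2.
At 2: a pole of order 1; residue 25/7.

Denominator factor (w - 2): pole of order 1 at 2, modulus 2.
The radius of convergence is the smallest modulus among the singular points: 2.
At the order-1 pole 2 set g(w) = (w - (2))*f(w) = 16*w/7 - 1.
Simple pole: residue = g(a) at a = 2, which is 25/7.


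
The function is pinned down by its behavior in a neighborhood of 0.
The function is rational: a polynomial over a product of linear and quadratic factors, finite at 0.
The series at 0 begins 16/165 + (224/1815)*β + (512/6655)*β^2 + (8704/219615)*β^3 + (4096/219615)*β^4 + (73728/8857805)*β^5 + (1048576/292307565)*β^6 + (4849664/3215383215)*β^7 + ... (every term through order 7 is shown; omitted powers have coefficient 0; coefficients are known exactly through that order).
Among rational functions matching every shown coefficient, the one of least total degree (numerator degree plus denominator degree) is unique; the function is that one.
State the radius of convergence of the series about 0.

No rational of total degree below 3 reproduces all 8 coefficients; solving the [1/2] Pade equations on them gives f(β) = (2*β/5 + 11/15)/(β - 11/4)**2, whose expansion matches every shown term.
Denominator factor (β - 11/4)^2: pole of order 2 at 11/4, modulus 11/4.
The radius of convergence is the smallest modulus among the singular points: 11/4.

The radius of convergence is 11/4.


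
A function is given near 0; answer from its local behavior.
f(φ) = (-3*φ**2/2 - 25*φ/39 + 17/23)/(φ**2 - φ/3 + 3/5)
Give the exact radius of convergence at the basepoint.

The radius of convergence is (1/5)*sqrt(15).

Denominator factor (φ**2 - φ/3 + 3/5): discriminant -103/45, complex-conjugate roots (1/6) + ((1/30)*sqrt(515))*i and (1/6) - ((1/30)*sqrt(515))*i; poles of order 1, moduli (1/5)*sqrt(15) and (1/5)*sqrt(15).
The radius of convergence is the smallest modulus among the singular points: (1/5)*sqrt(15).


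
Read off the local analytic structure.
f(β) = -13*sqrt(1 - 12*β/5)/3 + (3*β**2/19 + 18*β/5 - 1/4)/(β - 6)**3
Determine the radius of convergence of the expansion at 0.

Denominator factor (β - 6)^3: pole of order 3 at 6, modulus 6.
Branch term (-13/3)*sqrt(1 - β/(5/12)): its argument vanishes at β = 5/12, a square-root branch point, modulus 5/12.
The radius of convergence is the smallest modulus among the singular points: 5/12.

The radius of convergence is 5/12.


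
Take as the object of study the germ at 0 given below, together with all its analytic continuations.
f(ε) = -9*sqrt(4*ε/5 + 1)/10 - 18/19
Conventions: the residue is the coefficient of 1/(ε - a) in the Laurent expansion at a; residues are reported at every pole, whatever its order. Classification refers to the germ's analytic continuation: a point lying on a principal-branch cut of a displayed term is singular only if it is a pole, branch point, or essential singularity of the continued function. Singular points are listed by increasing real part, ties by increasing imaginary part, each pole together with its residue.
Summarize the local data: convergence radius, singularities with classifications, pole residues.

Radius of convergence at 0: 5/4.
At -5/4: an algebraic (square-root) branch point.

Branch term (-9/10)*sqrt(1 - ε/(-5/4)): its argument vanishes at ε = -5/4, a square-root branch point, modulus 5/4.
The radius of convergence is the smallest modulus among the singular points: 5/4.


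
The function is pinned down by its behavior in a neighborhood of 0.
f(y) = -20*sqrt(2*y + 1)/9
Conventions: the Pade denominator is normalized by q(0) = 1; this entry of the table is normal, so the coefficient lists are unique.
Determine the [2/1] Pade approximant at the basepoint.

Taylor coefficients needed (expand at 0): a_0 = -20/9, a_1 = -20/9, a_2 = 10/9, a_3 = -10/9.
Write the denominator as Q(y) = 1 + q1*y. Requiring Q*f - P = O(y^4) with deg P <= 2 kills the coefficients of y^3..y^3 in Q*f:
  y^3: a_3 + q1*a_2 = 0, i.e. -10/9 + (10/9)*q1 = 0.
Solving this linear system: q1 = 1.
The numerator is Q*f truncated at degree 2: P0 = a_0 = -20/9; P1 = a_1 + q1*a_0 = -40/9; P2 = a_2 + q1*a_1 = -10/9.

The Pade approximant has numerator coefficients [-20/9, -40/9, -10/9]; denominator coefficients [1, 1].


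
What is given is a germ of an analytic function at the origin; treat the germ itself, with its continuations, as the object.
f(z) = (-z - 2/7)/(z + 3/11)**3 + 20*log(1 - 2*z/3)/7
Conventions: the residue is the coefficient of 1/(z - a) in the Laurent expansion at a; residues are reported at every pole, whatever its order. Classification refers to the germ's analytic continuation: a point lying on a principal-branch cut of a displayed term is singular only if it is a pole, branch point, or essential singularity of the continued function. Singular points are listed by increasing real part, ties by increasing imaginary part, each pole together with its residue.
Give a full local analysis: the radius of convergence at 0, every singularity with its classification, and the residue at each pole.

Radius of convergence at 0: 3/11.
At -3/11: a pole of order 3; residue 0.
At 3/2: a logarithmic branch point.

Denominator factor (z + 3/11)^3: pole of order 3 at -3/11, modulus 3/11.
Branch term (20/7)*log(1 - z/(3/2)): its argument vanishes at z = 3/2, a logarithmic branch point, modulus 3/2.
The radius of convergence is the smallest modulus among the singular points: 3/11.
The branch term is analytic at -3/11 and contributes nothing to the residue; only the rational part matters.
At the order-3 pole -3/11 set g(z) = (z - (-3/11))^3*(rational part) = -z - 2/7.
Order-3 pole: residue = g''(a)/2; g''(-3/11) = 0, so the residue is 0.
List the singular points by increasing real part (a conjugate pair: the negative imaginary part first).


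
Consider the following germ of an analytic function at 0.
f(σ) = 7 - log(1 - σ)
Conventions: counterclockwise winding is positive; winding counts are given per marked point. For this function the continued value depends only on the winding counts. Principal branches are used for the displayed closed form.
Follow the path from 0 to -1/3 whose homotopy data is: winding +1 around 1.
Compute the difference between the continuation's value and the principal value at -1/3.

The rational part is single-valued and drops out of the difference; each branch term changes only by its own monodromy.
(-1)*log(1 - σ/(1)): each positive loop around 1 adds 2*pi*i to the log, so winding +1 contributes (-1)*(1)*2*pi*i = -(2)*pi*i.
Summing the contributions at σ = -1/3 gives -(2)*pi*i.

Continued minus principal equals -(2)*pi*i.


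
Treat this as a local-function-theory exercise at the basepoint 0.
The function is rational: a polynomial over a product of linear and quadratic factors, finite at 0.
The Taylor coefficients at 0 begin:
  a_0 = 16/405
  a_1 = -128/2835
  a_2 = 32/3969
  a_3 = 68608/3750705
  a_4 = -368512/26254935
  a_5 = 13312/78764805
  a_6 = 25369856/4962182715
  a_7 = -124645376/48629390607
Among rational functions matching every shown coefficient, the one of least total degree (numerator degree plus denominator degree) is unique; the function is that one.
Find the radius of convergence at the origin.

No rational of total degree below 6 reproduces all 8 coefficients; solving the [0/6] Pade equations on them gives f(h) = 18/(5*(h**2 + 12*h/7 + 9/2)**3), whose expansion matches every shown term.
Denominator factor (h**2 + 12*h/7 + 9/2)^3: discriminant -738/49, complex-conjugate roots (-6/7) + ((3/14)*sqrt(82))*i and (-6/7) - ((3/14)*sqrt(82))*i; poles of order 3, moduli (3/2)*sqrt(2) and (3/2)*sqrt(2).
The radius of convergence is the smallest modulus among the singular points: (3/2)*sqrt(2).

The radius of convergence is (3/2)*sqrt(2).


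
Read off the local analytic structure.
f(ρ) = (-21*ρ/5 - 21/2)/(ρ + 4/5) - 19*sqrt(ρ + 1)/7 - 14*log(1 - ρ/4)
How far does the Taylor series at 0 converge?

Denominator factor (ρ + 4/5): pole of order 1 at -4/5, modulus 4/5.
Branch term (-14)*log(1 - ρ/(4)): its argument vanishes at ρ = 4, a logarithmic branch point, modulus 4.
Branch term (-19/7)*sqrt(1 - ρ/(-1)): its argument vanishes at ρ = -1, a square-root branch point, modulus 1.
The radius of convergence is the smallest modulus among the singular points: 4/5.

The radius of convergence is 4/5.


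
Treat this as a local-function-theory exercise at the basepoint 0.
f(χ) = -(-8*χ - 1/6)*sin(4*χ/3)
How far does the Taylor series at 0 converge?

The radius of convergence is infinite.

The factor -sin(4*χ/3) is entire and contributes no finite singular point.
The polynomial part has no poles.
No finite singular points: the Taylor series at 0 converges everywhere.


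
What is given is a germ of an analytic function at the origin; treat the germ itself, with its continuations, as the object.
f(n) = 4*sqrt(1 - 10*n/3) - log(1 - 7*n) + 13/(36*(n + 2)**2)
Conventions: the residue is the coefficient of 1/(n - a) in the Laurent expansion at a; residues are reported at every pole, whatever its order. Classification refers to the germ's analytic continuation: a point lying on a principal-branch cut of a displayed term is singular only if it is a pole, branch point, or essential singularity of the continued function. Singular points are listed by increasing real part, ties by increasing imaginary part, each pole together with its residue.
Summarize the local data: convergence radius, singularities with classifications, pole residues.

Radius of convergence at 0: 1/7.
At -2: a pole of order 2; residue 0.
At 1/7: a logarithmic branch point.
At 3/10: an algebraic (square-root) branch point.

Denominator factor (n + 2)^2: pole of order 2 at -2, modulus 2.
Branch term (4)*sqrt(1 - n/(3/10)): its argument vanishes at n = 3/10, a square-root branch point, modulus 3/10.
Branch term (-1)*log(1 - n/(1/7)): its argument vanishes at n = 1/7, a logarithmic branch point, modulus 1/7.
The radius of convergence is the smallest modulus among the singular points: 1/7.
The branch terms are analytic at -2 and contribute nothing to the residue; only the rational part matters.
At the order-2 pole -2 set g(n) = (n - (-2))^2*(rational part) = 13/36.
Order-2 pole: residue = g'(a); g'(-2) = 0, so the residue is 0.
List the singular points by increasing real part (a conjugate pair: the negative imaginary part first).


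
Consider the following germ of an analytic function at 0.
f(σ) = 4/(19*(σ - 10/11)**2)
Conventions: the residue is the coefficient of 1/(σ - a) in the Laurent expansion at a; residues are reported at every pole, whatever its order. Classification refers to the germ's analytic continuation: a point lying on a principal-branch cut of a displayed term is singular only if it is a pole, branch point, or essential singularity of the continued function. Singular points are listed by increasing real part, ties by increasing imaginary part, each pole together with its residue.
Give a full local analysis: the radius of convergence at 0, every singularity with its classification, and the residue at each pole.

Denominator factor (σ - 10/11)^2: pole of order 2 at 10/11, modulus 10/11.
The radius of convergence is the smallest modulus among the singular points: 10/11.
At the order-2 pole 10/11 set g(σ) = (σ - (10/11))^2*f(σ) = 4/19.
Order-2 pole: residue = g'(a); g'(10/11) = 0, so the residue is 0.

Radius of convergence at 0: 10/11.
At 10/11: a pole of order 2; residue 0.


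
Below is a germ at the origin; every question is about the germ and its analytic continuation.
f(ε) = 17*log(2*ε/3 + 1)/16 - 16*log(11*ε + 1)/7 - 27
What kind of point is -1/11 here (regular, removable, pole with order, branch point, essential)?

The point is a logarithmic branch point.

The term (-16/7)*log(1 - ε/(-1/11)) has argument 1 - -1/11/(-1/11) = 0 at -1/11: a logarithmic (infinitely-sheeted) branch point; the remaining terms are analytic or single-valued there.


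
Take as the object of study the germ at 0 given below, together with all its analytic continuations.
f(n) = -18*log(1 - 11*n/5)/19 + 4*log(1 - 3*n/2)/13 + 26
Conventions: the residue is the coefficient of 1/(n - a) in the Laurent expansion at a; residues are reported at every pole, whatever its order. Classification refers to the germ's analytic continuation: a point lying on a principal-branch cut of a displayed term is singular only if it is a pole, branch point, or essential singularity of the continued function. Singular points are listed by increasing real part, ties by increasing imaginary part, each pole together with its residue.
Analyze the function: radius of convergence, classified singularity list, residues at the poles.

Branch term (4/13)*log(1 - n/(2/3)): its argument vanishes at n = 2/3, a logarithmic branch point, modulus 2/3.
Branch term (-18/19)*log(1 - n/(5/11)): its argument vanishes at n = 5/11, a logarithmic branch point, modulus 5/11.
The radius of convergence is the smallest modulus among the singular points: 5/11.
List the singular points by increasing real part (a conjugate pair: the negative imaginary part first).

Radius of convergence at 0: 5/11.
At 5/11: a logarithmic branch point.
At 2/3: a logarithmic branch point.


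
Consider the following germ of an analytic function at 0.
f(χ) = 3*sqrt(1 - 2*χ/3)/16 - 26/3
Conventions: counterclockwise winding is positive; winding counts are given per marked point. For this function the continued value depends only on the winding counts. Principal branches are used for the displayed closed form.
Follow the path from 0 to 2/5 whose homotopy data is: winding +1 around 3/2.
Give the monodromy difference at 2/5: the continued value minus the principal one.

The rational part is single-valued and drops out of the difference; each branch term changes only by its own monodromy.
(3/16)*sqrt(1 - χ/(3/2)): winding +1 is odd, the square root flips sign, contributing -2*(3/16)*sqrt(1 - (2/5)/(3/2)) = -2*(3/16)*sqrt(11/15) = -(1/40)*sqrt(165).
Summing the contributions at χ = 2/5 gives -(1/40)*sqrt(165).

Continued minus principal equals -(1/40)*sqrt(165).


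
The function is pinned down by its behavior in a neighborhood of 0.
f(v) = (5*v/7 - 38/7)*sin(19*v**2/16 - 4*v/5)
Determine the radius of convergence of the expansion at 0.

The factor sin(19*v**2/16 - 4*v/5) is entire and contributes no finite singular point.
The polynomial part has no poles.
No finite singular points: the Taylor series at 0 converges everywhere.

The radius of convergence is infinite.


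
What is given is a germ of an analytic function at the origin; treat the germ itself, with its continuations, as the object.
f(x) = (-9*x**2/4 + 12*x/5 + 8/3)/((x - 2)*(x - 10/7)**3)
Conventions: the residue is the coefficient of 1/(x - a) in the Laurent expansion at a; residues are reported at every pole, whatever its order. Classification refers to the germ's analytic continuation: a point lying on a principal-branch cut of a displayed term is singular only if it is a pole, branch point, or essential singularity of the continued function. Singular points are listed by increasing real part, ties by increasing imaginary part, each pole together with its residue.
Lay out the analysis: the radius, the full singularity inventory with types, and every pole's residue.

Radius of convergence at 0: 10/7.
At 10/7: a pole of order 3; residue 7889/960.
At 2: a pole of order 1; residue -7889/960.

Denominator factor (x - 10/7)^3: pole of order 3 at 10/7, modulus 10/7.
Denominator factor (x - 2): pole of order 1 at 2, modulus 2.
The radius of convergence is the smallest modulus among the singular points: 10/7.
At the order-3 pole 10/7 set g(x) = (x - (10/7))^3*f(x) = (-9*x**2/4 + 12*x/5 + 8/3)/(x - 2).
Order-3 pole: residue = g''(a)/2; g''(10/7) = 7889/480, so the residue is 7889/960.
At the order-1 pole 2 set g(x) = (x - (2))*f(x) = (-9*x**2/4 + 12*x/5 + 8/3)/(x - 10/7)**3.
Simple pole: residue = g(a) at a = 2, which is -7889/960.
List the singular points by increasing real part (a conjugate pair: the negative imaginary part first).


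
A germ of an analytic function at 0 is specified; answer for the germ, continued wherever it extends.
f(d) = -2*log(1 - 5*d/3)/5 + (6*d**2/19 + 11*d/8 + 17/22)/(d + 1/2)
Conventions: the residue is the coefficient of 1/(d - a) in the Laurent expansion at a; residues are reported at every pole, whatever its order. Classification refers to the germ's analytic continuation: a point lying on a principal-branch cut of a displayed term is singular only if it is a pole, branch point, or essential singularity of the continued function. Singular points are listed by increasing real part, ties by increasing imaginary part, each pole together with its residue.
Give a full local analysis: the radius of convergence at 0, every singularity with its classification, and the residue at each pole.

Denominator factor (d + 1/2): pole of order 1 at -1/2, modulus 1/2.
Branch term (-2/5)*log(1 - d/(3/5)): its argument vanishes at d = 3/5, a logarithmic branch point, modulus 3/5.
The radius of convergence is the smallest modulus among the singular points: 1/2.
The branch term is analytic at -1/2 and contributes nothing to the residue; only the rational part matters.
At the order-1 pole -1/2 set g(d) = (d - (-1/2))*(rational part) = 6*d**2/19 + 11*d/8 + 17/22.
Simple pole: residue = g(a) at a = -1/2, which is 549/3344.
List the singular points by increasing real part (a conjugate pair: the negative imaginary part first).

Radius of convergence at 0: 1/2.
At -1/2: a pole of order 1; residue 549/3344.
At 3/5: a logarithmic branch point.


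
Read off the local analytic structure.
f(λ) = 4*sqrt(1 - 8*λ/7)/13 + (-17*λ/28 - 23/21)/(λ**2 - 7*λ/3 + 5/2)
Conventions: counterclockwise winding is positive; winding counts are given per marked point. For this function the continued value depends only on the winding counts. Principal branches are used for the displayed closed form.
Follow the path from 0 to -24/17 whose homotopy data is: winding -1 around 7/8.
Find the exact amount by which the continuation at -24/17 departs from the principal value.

The rational part is single-valued and drops out of the difference; each branch term changes only by its own monodromy.
(4/13)*sqrt(1 - λ/(7/8)): winding -1 is odd, the square root flips sign, contributing -2*(4/13)*sqrt(1 - (-24/17)/(7/8)) = -2*(4/13)*sqrt(311/119) = -(8/1547)*sqrt(37009).
Summing the contributions at λ = -24/17 gives -(8/1547)*sqrt(37009).

Continued minus principal equals -(8/1547)*sqrt(37009).
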